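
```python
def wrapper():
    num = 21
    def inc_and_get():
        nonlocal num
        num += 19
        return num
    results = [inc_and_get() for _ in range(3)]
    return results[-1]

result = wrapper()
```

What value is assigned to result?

Step 1: num = 21.
Step 2: Three calls to inc_and_get(), each adding 19.
Step 3: Last value = 21 + 19 * 3 = 78

The answer is 78.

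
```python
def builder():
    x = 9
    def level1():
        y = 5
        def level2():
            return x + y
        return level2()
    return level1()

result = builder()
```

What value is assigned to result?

Step 1: x = 9 in builder. y = 5 in level1.
Step 2: level2() reads x = 9 and y = 5 from enclosing scopes.
Step 3: result = 9 + 5 = 14

The answer is 14.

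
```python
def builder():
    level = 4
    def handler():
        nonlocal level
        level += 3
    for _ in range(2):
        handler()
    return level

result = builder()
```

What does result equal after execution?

Step 1: level = 4.
Step 2: handler() is called 2 times in a loop, each adding 3 via nonlocal.
Step 3: level = 4 + 3 * 2 = 10

The answer is 10.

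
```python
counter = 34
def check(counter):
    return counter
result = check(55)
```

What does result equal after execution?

Step 1: Global counter = 34.
Step 2: check(55) takes parameter counter = 55, which shadows the global.
Step 3: result = 55

The answer is 55.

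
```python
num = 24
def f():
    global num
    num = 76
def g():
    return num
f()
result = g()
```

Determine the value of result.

Step 1: num = 24.
Step 2: f() sets global num = 76.
Step 3: g() reads global num = 76. result = 76

The answer is 76.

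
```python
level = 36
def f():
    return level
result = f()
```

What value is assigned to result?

Step 1: level = 36 is defined in the global scope.
Step 2: f() looks up level. No local level exists, so Python checks the global scope via LEGB rule and finds level = 36.
Step 3: result = 36

The answer is 36.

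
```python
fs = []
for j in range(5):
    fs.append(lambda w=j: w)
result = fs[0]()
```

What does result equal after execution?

Step 1: Default argument w=j captures j's value at each iteration.
Step 2: fs[0] captured w = 0 when j was 0.
Step 3: result = 0

The answer is 0.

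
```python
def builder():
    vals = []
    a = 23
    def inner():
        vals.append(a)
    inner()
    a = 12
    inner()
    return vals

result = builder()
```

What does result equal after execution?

Step 1: a = 23. inner() appends current a to vals.
Step 2: First inner(): appends 23. Then a = 12.
Step 3: Second inner(): appends 12 (closure sees updated a). result = [23, 12]

The answer is [23, 12].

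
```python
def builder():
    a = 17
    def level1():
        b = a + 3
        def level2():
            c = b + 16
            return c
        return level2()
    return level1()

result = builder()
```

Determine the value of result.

Step 1: a = 17. b = a + 3 = 20.
Step 2: c = b + 16 = 20 + 16 = 36.
Step 3: result = 36

The answer is 36.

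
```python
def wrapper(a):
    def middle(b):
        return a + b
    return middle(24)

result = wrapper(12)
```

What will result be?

Step 1: wrapper(12) passes a = 12.
Step 2: middle(24) has b = 24, reads a = 12 from enclosing.
Step 3: result = 12 + 24 = 36

The answer is 36.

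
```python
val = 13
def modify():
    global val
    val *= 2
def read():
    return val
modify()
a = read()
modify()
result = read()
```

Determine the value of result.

Step 1: val = 13.
Step 2: First modify(): val = 13 * 2 = 26.
Step 3: Second modify(): val = 26 * 2 = 52.
Step 4: read() returns 52

The answer is 52.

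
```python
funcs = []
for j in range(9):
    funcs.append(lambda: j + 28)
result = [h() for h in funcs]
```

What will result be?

Step 1: All lambdas capture j by reference. After the loop, j = 8.
Step 2: Each call returns 8 + 28 = 36.
Step 3: result = [36, 36, 36, 36, 36, 36, 36, 36, 36]

The answer is [36, 36, 36, 36, 36, 36, 36, 36, 36].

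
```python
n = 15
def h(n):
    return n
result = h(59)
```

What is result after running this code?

Step 1: Global n = 15.
Step 2: h(59) takes parameter n = 59, which shadows the global.
Step 3: result = 59

The answer is 59.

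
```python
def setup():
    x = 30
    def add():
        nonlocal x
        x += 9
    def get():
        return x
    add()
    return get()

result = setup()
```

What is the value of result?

Step 1: x = 30. add() modifies it via nonlocal, get() reads it.
Step 2: add() makes x = 30 + 9 = 39.
Step 3: get() returns 39. result = 39

The answer is 39.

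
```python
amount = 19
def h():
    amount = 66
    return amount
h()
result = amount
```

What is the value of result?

Step 1: Global amount = 19.
Step 2: h() creates local amount = 66 (shadow, not modification).
Step 3: After h() returns, global amount is unchanged. result = 19

The answer is 19.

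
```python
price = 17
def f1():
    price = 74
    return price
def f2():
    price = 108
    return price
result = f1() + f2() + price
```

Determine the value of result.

Step 1: Each function shadows global price with its own local.
Step 2: f1() returns 74, f2() returns 108.
Step 3: Global price = 17 is unchanged. result = 74 + 108 + 17 = 199

The answer is 199.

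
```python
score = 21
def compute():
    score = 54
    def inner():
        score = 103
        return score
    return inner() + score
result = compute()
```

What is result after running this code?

Step 1: compute() has local score = 54. inner() has local score = 103.
Step 2: inner() returns its local score = 103.
Step 3: compute() returns 103 + its own score (54) = 157

The answer is 157.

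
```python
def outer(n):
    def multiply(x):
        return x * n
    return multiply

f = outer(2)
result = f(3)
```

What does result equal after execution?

Step 1: outer(2) returns multiply closure with n = 2.
Step 2: f(3) computes 3 * 2 = 6.
Step 3: result = 6

The answer is 6.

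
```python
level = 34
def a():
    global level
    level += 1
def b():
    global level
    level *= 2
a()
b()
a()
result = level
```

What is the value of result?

Step 1: level = 34.
Step 2: a(): level = 34 + 1 = 35.
Step 3: b(): level = 35 * 2 = 70.
Step 4: a(): level = 70 + 1 = 71

The answer is 71.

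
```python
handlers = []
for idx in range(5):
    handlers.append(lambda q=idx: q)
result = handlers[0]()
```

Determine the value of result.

Step 1: Default argument q=idx captures idx's value at each iteration.
Step 2: handlers[0] captured q = 0 when idx was 0.
Step 3: result = 0

The answer is 0.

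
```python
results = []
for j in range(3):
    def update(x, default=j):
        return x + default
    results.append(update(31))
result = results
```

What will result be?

Step 1: Default argument default=j is evaluated at function definition time.
Step 2: Each iteration creates update with default = current j value.
Step 3: update(31) returns 31 + default. results = [31, 32, 33]

The answer is [31, 32, 33].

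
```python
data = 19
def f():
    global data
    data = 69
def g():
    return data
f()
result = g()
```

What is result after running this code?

Step 1: data = 19.
Step 2: f() sets global data = 69.
Step 3: g() reads global data = 69. result = 69

The answer is 69.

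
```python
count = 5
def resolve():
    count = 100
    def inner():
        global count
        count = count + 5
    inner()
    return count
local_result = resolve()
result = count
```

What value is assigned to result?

Step 1: Global count = 5. resolve() creates local count = 100.
Step 2: inner() declares global count and adds 5: global count = 5 + 5 = 10.
Step 3: resolve() returns its local count = 100 (unaffected by inner).
Step 4: result = global count = 10

The answer is 10.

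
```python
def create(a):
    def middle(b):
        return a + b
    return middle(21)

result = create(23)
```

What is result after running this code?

Step 1: create(23) passes a = 23.
Step 2: middle(21) has b = 21, reads a = 23 from enclosing.
Step 3: result = 23 + 21 = 44

The answer is 44.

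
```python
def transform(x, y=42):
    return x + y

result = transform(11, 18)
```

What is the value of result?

Step 1: transform(11, 18) overrides default y with 18.
Step 2: Returns 11 + 18 = 29.
Step 3: result = 29

The answer is 29.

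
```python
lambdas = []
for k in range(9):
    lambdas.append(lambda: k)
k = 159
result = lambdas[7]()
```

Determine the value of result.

Step 1: Lambdas capture the variable k by reference, not by value.
Step 2: After the loop, k is reassigned to 159.
Step 3: lambdas[7]() looks up the current k = 159. result = 159

The answer is 159.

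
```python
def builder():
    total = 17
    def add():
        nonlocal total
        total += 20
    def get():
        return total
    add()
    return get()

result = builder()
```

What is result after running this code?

Step 1: total = 17. add() modifies it via nonlocal, get() reads it.
Step 2: add() makes total = 17 + 20 = 37.
Step 3: get() returns 37. result = 37

The answer is 37.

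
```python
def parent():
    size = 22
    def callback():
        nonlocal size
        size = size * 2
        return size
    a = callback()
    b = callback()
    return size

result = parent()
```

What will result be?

Step 1: size starts at 22.
Step 2: First callback(): size = 22 * 2 = 44.
Step 3: Second callback(): size = 44 * 2 = 88.
Step 4: result = 88

The answer is 88.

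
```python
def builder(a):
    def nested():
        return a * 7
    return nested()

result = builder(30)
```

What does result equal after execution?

Step 1: builder(30) binds parameter a = 30.
Step 2: nested() accesses a = 30 from enclosing scope.
Step 3: result = 30 * 7 = 210

The answer is 210.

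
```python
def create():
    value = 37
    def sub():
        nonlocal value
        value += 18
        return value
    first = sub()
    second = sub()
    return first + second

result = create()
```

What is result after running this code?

Step 1: value starts at 37.
Step 2: First call: value = 37 + 18 = 55, returns 55.
Step 3: Second call: value = 55 + 18 = 73, returns 73.
Step 4: result = 55 + 73 = 128

The answer is 128.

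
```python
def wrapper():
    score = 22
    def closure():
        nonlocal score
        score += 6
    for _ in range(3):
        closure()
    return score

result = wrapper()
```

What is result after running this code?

Step 1: score = 22.
Step 2: closure() is called 3 times in a loop, each adding 6 via nonlocal.
Step 3: score = 22 + 6 * 3 = 40

The answer is 40.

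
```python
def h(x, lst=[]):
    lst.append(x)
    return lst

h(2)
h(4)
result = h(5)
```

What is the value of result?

Step 1: Mutable default argument gotcha! The list [] is created once.
Step 2: Each call appends to the SAME list: [2], [2, 4], [2, 4, 5].
Step 3: result = [2, 4, 5]

The answer is [2, 4, 5].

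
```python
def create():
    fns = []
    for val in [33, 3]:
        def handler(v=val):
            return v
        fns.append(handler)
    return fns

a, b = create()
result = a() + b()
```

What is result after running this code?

Step 1: Default argument v=val captures val at each iteration.
Step 2: a() returns 33 (captured at first iteration), b() returns 3 (captured at second).
Step 3: result = 33 + 3 = 36

The answer is 36.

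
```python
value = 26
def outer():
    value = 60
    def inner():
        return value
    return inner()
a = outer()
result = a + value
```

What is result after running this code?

Step 1: outer() has local value = 60. inner() reads from enclosing.
Step 2: outer() returns 60. Global value = 26 unchanged.
Step 3: result = 60 + 26 = 86

The answer is 86.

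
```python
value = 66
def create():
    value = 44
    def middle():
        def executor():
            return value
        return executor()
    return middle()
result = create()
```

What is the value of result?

Step 1: create() defines value = 44. middle() and executor() have no local value.
Step 2: executor() checks local (none), enclosing middle() (none), enclosing create() and finds value = 44.
Step 3: result = 44

The answer is 44.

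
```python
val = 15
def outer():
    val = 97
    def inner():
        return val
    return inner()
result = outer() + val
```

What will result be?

Step 1: Global val = 15. outer() shadows with val = 97.
Step 2: inner() returns enclosing val = 97. outer() = 97.
Step 3: result = 97 + global val (15) = 112

The answer is 112.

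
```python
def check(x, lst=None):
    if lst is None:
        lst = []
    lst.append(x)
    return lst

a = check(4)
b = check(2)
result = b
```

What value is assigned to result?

Step 1: None default with guard creates a NEW list each call.
Step 2: a = [4] (fresh list). b = [2] (another fresh list).
Step 3: result = [2] (this is the fix for mutable default)

The answer is [2].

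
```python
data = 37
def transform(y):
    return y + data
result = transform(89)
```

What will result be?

Step 1: data = 37 is defined globally.
Step 2: transform(89) uses parameter y = 89 and looks up data from global scope = 37.
Step 3: result = 89 + 37 = 126

The answer is 126.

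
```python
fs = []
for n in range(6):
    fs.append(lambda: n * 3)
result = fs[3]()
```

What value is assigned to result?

Step 1: All lambdas reference the same variable n (late binding).
Step 2: After the loop, n = 5. Every lambda returns n * 3.
Step 3: fs[3]() = 5 * 3 = 15

The answer is 15.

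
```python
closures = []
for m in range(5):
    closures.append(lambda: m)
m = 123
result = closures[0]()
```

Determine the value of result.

Step 1: Lambdas capture the variable m by reference, not by value.
Step 2: After the loop, m is reassigned to 123.
Step 3: closures[0]() looks up the current m = 123. result = 123

The answer is 123.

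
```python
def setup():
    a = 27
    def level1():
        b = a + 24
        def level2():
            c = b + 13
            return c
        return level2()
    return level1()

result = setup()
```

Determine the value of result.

Step 1: a = 27. b = a + 24 = 51.
Step 2: c = b + 13 = 51 + 13 = 64.
Step 3: result = 64

The answer is 64.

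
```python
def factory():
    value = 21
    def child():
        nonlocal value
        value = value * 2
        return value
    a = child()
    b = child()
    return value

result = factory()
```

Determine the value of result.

Step 1: value starts at 21.
Step 2: First child(): value = 21 * 2 = 42.
Step 3: Second child(): value = 42 * 2 = 84.
Step 4: result = 84

The answer is 84.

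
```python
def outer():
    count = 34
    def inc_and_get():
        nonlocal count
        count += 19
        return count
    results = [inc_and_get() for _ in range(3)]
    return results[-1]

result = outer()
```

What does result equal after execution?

Step 1: count = 34.
Step 2: Three calls to inc_and_get(), each adding 19.
Step 3: Last value = 34 + 19 * 3 = 91

The answer is 91.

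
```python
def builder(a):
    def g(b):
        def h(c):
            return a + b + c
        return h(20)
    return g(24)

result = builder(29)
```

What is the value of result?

Step 1: a = 29, b = 24, c = 20 across three nested scopes.
Step 2: h() accesses all three via LEGB rule.
Step 3: result = 29 + 24 + 20 = 73

The answer is 73.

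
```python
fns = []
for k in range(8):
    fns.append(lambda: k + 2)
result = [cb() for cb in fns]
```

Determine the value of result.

Step 1: All lambdas capture k by reference. After the loop, k = 7.
Step 2: Each call returns 7 + 2 = 9.
Step 3: result = [9, 9, 9, 9, 9, 9, 9, 9]

The answer is [9, 9, 9, 9, 9, 9, 9, 9].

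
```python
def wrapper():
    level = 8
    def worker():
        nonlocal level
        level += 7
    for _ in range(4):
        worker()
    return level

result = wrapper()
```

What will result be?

Step 1: level = 8.
Step 2: worker() is called 4 times in a loop, each adding 7 via nonlocal.
Step 3: level = 8 + 7 * 4 = 36

The answer is 36.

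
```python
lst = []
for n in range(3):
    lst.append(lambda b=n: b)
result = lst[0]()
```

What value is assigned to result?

Step 1: Default argument b=n captures n's value at each iteration.
Step 2: lst[0] captured b = 0 when n was 0.
Step 3: result = 0

The answer is 0.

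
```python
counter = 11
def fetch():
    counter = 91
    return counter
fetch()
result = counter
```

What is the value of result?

Step 1: counter = 11 globally.
Step 2: fetch() creates a LOCAL counter = 91 (no global keyword!).
Step 3: The global counter is unchanged. result = 11

The answer is 11.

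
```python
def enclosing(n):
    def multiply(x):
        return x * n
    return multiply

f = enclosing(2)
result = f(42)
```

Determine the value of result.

Step 1: enclosing(2) returns multiply closure with n = 2.
Step 2: f(42) computes 42 * 2 = 84.
Step 3: result = 84

The answer is 84.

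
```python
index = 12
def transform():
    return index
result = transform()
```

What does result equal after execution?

Step 1: index = 12 is defined in the global scope.
Step 2: transform() looks up index. No local index exists, so Python checks the global scope via LEGB rule and finds index = 12.
Step 3: result = 12

The answer is 12.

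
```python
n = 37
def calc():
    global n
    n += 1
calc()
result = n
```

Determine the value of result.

Step 1: n = 37 globally.
Step 2: calc() modifies global n: n += 1 = 38.
Step 3: result = 38

The answer is 38.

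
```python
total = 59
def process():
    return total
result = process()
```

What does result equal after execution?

Step 1: total = 59 is defined in the global scope.
Step 2: process() looks up total. No local total exists, so Python checks the global scope via LEGB rule and finds total = 59.
Step 3: result = 59

The answer is 59.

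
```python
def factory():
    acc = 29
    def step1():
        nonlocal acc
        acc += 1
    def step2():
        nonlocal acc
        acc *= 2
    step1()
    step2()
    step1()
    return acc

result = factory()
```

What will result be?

Step 1: acc = 29.
Step 2: step1(): acc = 29 + 1 = 30.
Step 3: step2(): acc = 30 * 2 = 60.
Step 4: step1(): acc = 60 + 1 = 61. result = 61

The answer is 61.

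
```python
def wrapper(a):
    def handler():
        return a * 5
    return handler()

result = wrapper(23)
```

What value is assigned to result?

Step 1: wrapper(23) binds parameter a = 23.
Step 2: handler() accesses a = 23 from enclosing scope.
Step 3: result = 23 * 5 = 115

The answer is 115.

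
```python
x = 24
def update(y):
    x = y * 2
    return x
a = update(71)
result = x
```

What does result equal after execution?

Step 1: Global x = 24.
Step 2: update(71) creates local x = 71 * 2 = 142.
Step 3: Global x unchanged because no global keyword. result = 24

The answer is 24.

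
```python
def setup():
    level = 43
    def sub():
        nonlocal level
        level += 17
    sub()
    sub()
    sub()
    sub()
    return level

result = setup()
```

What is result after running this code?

Step 1: level starts at 43.
Step 2: sub() is called 4 times, each adding 17.
Step 3: level = 43 + 17 * 4 = 111

The answer is 111.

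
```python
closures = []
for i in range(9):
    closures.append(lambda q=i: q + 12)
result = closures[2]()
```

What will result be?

Step 1: Default argument q=i captures i's value at definition time.
Step 2: closures[2] was defined when i = 2, so q defaults to 2.
Step 3: result = 2 + 12 = 14 (default arg fixes the late binding issue)

The answer is 14.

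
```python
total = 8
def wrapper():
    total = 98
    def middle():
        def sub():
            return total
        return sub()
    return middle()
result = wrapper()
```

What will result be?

Step 1: wrapper() defines total = 98. middle() and sub() have no local total.
Step 2: sub() checks local (none), enclosing middle() (none), enclosing wrapper() and finds total = 98.
Step 3: result = 98

The answer is 98.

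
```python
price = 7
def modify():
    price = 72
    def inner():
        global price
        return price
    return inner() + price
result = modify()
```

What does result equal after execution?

Step 1: Global price = 7. modify() shadows with local price = 72.
Step 2: inner() uses global keyword, so inner() returns global price = 7.
Step 3: modify() returns 7 + 72 = 79

The answer is 79.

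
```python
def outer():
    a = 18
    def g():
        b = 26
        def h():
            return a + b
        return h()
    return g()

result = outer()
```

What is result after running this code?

Step 1: outer() defines a = 18. g() defines b = 26.
Step 2: h() accesses both from enclosing scopes: a = 18, b = 26.
Step 3: result = 18 + 26 = 44

The answer is 44.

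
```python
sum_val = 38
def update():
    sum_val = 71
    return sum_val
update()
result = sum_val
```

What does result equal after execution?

Step 1: Global sum_val = 38.
Step 2: update() creates local sum_val = 71 (shadow, not modification).
Step 3: After update() returns, global sum_val is unchanged. result = 38

The answer is 38.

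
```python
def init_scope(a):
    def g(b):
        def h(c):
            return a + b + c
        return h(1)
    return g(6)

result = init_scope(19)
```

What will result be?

Step 1: a = 19, b = 6, c = 1 across three nested scopes.
Step 2: h() accesses all three via LEGB rule.
Step 3: result = 19 + 6 + 1 = 26

The answer is 26.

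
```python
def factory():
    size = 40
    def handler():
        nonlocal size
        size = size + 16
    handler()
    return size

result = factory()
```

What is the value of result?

Step 1: factory() sets size = 40.
Step 2: handler() uses nonlocal to modify size in factory's scope: size = 40 + 16 = 56.
Step 3: factory() returns the modified size = 56

The answer is 56.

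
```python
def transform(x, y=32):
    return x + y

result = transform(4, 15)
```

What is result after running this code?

Step 1: transform(4, 15) overrides default y with 15.
Step 2: Returns 4 + 15 = 19.
Step 3: result = 19

The answer is 19.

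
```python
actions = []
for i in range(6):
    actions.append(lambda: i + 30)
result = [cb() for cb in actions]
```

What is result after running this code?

Step 1: All lambdas capture i by reference. After the loop, i = 5.
Step 2: Each call returns 5 + 30 = 35.
Step 3: result = [35, 35, 35, 35, 35, 35]

The answer is [35, 35, 35, 35, 35, 35].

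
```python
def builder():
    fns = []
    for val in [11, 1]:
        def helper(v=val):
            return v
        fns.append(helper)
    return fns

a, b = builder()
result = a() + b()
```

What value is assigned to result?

Step 1: Default argument v=val captures val at each iteration.
Step 2: a() returns 11 (captured at first iteration), b() returns 1 (captured at second).
Step 3: result = 11 + 1 = 12

The answer is 12.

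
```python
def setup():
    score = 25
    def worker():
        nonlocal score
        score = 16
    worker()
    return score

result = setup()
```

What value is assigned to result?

Step 1: setup() sets score = 25.
Step 2: worker() uses nonlocal to reassign score = 16.
Step 3: result = 16

The answer is 16.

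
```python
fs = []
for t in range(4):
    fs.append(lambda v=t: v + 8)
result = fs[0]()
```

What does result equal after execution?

Step 1: Default argument v=t captures t's value at definition time.
Step 2: fs[0] was defined when t = 0, so v defaults to 0.
Step 3: result = 0 + 8 = 8 (default arg fixes the late binding issue)

The answer is 8.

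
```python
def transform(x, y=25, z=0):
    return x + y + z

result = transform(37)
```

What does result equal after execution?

Step 1: transform(37) uses defaults y = 25, z = 0.
Step 2: Returns 37 + 25 + 0 = 62.
Step 3: result = 62

The answer is 62.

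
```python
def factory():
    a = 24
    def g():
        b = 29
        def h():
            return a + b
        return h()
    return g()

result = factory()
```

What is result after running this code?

Step 1: factory() defines a = 24. g() defines b = 29.
Step 2: h() accesses both from enclosing scopes: a = 24, b = 29.
Step 3: result = 24 + 29 = 53

The answer is 53.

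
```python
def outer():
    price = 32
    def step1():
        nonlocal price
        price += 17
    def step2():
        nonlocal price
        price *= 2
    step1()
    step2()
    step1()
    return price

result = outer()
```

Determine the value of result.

Step 1: price = 32.
Step 2: step1(): price = 32 + 17 = 49.
Step 3: step2(): price = 49 * 2 = 98.
Step 4: step1(): price = 98 + 17 = 115. result = 115

The answer is 115.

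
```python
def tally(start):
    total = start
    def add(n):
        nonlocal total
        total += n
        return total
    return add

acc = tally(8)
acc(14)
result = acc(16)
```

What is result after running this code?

Step 1: tally(8) creates closure with total = 8.
Step 2: First acc(14): total = 8 + 14 = 22.
Step 3: Second acc(16): total = 22 + 16 = 38. result = 38

The answer is 38.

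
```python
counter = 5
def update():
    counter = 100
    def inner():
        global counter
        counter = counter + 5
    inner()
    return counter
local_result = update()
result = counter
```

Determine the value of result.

Step 1: Global counter = 5. update() creates local counter = 100.
Step 2: inner() declares global counter and adds 5: global counter = 5 + 5 = 10.
Step 3: update() returns its local counter = 100 (unaffected by inner).
Step 4: result = global counter = 10

The answer is 10.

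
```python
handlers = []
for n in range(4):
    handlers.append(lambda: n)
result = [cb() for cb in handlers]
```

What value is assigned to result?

Step 1: All 4 lambdas share the same variable n.
Step 2: After the loop, n = 3.
Step 3: Each call returns 3. result = [3, 3, 3, 3]

The answer is [3, 3, 3, 3].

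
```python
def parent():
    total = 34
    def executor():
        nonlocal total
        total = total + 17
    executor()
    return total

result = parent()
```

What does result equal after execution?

Step 1: parent() sets total = 34.
Step 2: executor() uses nonlocal to modify total in parent's scope: total = 34 + 17 = 51.
Step 3: parent() returns the modified total = 51

The answer is 51.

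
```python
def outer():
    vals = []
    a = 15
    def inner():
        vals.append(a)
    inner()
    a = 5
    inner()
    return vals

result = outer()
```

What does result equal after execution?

Step 1: a = 15. inner() appends current a to vals.
Step 2: First inner(): appends 15. Then a = 5.
Step 3: Second inner(): appends 5 (closure sees updated a). result = [15, 5]

The answer is [15, 5].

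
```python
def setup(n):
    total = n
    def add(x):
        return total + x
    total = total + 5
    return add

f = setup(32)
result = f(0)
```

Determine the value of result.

Step 1: setup(32) sets total = 32, then total = 32 + 5 = 37.
Step 2: Closures capture by reference, so add sees total = 37.
Step 3: f(0) returns 37 + 0 = 37

The answer is 37.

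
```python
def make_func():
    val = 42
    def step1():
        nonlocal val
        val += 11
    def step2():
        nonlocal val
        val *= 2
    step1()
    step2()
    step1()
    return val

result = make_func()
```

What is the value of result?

Step 1: val = 42.
Step 2: step1(): val = 42 + 11 = 53.
Step 3: step2(): val = 53 * 2 = 106.
Step 4: step1(): val = 106 + 11 = 117. result = 117

The answer is 117.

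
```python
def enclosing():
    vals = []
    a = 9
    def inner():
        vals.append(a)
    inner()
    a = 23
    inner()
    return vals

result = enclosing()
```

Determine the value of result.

Step 1: a = 9. inner() appends current a to vals.
Step 2: First inner(): appends 9. Then a = 23.
Step 3: Second inner(): appends 23 (closure sees updated a). result = [9, 23]

The answer is [9, 23].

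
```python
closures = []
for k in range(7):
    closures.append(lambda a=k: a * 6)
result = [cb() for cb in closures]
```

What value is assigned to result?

Step 1: Default arg a=k captures k at each iteration.
Step 2: closures[k] has a defaulting to k, returns k * 6.
Step 3: result = [0, 6, 12, 18, 24, 30, 36]

The answer is [0, 6, 12, 18, 24, 30, 36].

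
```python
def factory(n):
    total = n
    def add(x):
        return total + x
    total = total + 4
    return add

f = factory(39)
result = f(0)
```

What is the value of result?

Step 1: factory(39) sets total = 39, then total = 39 + 4 = 43.
Step 2: Closures capture by reference, so add sees total = 43.
Step 3: f(0) returns 43 + 0 = 43

The answer is 43.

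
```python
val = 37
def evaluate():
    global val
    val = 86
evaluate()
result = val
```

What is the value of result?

Step 1: val = 37 globally.
Step 2: evaluate() declares global val and sets it to 86.
Step 3: After evaluate(), global val = 86. result = 86

The answer is 86.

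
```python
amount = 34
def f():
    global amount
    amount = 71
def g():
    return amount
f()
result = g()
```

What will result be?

Step 1: amount = 34.
Step 2: f() sets global amount = 71.
Step 3: g() reads global amount = 71. result = 71

The answer is 71.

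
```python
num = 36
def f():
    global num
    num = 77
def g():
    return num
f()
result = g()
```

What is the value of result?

Step 1: num = 36.
Step 2: f() sets global num = 77.
Step 3: g() reads global num = 77. result = 77

The answer is 77.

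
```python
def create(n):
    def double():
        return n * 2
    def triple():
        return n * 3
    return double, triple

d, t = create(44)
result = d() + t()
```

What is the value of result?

Step 1: Both closures capture the same n = 44.
Step 2: d() = 44 * 2 = 88, t() = 44 * 3 = 132.
Step 3: result = 88 + 132 = 220

The answer is 220.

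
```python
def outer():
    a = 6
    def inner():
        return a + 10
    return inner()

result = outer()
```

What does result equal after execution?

Step 1: outer() defines a = 6.
Step 2: inner() reads a = 6 from enclosing scope, returns 6 + 10 = 16.
Step 3: result = 16

The answer is 16.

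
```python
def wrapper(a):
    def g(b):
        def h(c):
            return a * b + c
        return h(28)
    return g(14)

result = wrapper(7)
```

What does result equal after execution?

Step 1: a = 7, b = 14, c = 28.
Step 2: h() computes a * b + c = 7 * 14 + 28 = 126.
Step 3: result = 126

The answer is 126.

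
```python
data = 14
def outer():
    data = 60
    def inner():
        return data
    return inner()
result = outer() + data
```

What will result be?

Step 1: Global data = 14. outer() shadows with data = 60.
Step 2: inner() returns enclosing data = 60. outer() = 60.
Step 3: result = 60 + global data (14) = 74

The answer is 74.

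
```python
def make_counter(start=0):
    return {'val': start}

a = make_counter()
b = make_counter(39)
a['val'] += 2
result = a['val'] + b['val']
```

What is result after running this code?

Step 1: make_counter() returns a new dict each call (immutable default 0).
Step 2: a = {'val': 0}, b = {'val': 39}.
Step 3: a['val'] += 2 = 2. result = 2 + 39 = 41

The answer is 41.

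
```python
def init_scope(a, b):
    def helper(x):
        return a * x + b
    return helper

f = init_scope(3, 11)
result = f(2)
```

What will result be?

Step 1: init_scope(3, 11) captures a = 3, b = 11.
Step 2: f(2) computes 3 * 2 + 11 = 17.
Step 3: result = 17

The answer is 17.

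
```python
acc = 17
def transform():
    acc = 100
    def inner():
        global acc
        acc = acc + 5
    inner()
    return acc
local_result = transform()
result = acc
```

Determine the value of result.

Step 1: Global acc = 17. transform() creates local acc = 100.
Step 2: inner() declares global acc and adds 5: global acc = 17 + 5 = 22.
Step 3: transform() returns its local acc = 100 (unaffected by inner).
Step 4: result = global acc = 22

The answer is 22.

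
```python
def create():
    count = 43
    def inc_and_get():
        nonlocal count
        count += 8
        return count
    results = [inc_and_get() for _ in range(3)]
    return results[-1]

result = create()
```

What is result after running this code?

Step 1: count = 43.
Step 2: Three calls to inc_and_get(), each adding 8.
Step 3: Last value = 43 + 8 * 3 = 67

The answer is 67.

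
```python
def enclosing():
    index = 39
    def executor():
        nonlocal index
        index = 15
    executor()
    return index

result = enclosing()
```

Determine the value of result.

Step 1: enclosing() sets index = 39.
Step 2: executor() uses nonlocal to reassign index = 15.
Step 3: result = 15

The answer is 15.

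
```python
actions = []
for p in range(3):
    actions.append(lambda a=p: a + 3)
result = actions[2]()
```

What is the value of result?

Step 1: Default argument a=p captures p's value at definition time.
Step 2: actions[2] was defined when p = 2, so a defaults to 2.
Step 3: result = 2 + 3 = 5 (default arg fixes the late binding issue)

The answer is 5.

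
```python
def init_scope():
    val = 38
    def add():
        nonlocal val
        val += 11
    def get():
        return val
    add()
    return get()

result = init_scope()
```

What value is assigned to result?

Step 1: val = 38. add() modifies it via nonlocal, get() reads it.
Step 2: add() makes val = 38 + 11 = 49.
Step 3: get() returns 49. result = 49

The answer is 49.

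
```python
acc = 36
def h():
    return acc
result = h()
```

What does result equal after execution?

Step 1: acc = 36 is defined in the global scope.
Step 2: h() looks up acc. No local acc exists, so Python checks the global scope via LEGB rule and finds acc = 36.
Step 3: result = 36

The answer is 36.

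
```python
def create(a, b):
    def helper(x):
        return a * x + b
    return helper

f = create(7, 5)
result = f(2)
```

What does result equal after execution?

Step 1: create(7, 5) captures a = 7, b = 5.
Step 2: f(2) computes 7 * 2 + 5 = 19.
Step 3: result = 19

The answer is 19.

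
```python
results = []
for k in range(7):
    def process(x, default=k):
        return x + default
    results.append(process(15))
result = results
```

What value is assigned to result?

Step 1: Default argument default=k is evaluated at function definition time.
Step 2: Each iteration creates process with default = current k value.
Step 3: process(15) returns 15 + default. results = [15, 16, 17, 18, 19, 20, 21]

The answer is [15, 16, 17, 18, 19, 20, 21].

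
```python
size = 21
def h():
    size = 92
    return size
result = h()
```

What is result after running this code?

Step 1: Global size = 21.
Step 2: h() creates local size = 92, shadowing the global.
Step 3: Returns local size = 92. result = 92

The answer is 92.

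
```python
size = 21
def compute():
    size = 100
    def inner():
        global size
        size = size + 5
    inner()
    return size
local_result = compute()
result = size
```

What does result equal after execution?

Step 1: Global size = 21. compute() creates local size = 100.
Step 2: inner() declares global size and adds 5: global size = 21 + 5 = 26.
Step 3: compute() returns its local size = 100 (unaffected by inner).
Step 4: result = global size = 26

The answer is 26.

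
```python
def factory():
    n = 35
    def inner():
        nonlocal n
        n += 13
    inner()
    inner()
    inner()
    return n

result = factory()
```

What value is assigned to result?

Step 1: n starts at 35.
Step 2: inner() is called 3 times, each adding 13.
Step 3: n = 35 + 13 * 3 = 74

The answer is 74.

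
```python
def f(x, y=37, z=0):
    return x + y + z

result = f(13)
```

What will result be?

Step 1: f(13) uses defaults y = 37, z = 0.
Step 2: Returns 13 + 37 + 0 = 50.
Step 3: result = 50

The answer is 50.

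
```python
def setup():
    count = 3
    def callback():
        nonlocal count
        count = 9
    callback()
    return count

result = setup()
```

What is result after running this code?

Step 1: setup() sets count = 3.
Step 2: callback() uses nonlocal to reassign count = 9.
Step 3: result = 9

The answer is 9.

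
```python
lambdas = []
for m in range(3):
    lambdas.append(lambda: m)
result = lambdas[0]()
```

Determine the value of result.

Step 1: The loop creates 3 lambdas, all referencing the same variable m.
Step 2: After the loop, m = 2 (final value).
Step 3: lambdas[0]() looks up m at call time and finds 2. This is the late binding gotcha. result = 2

The answer is 2.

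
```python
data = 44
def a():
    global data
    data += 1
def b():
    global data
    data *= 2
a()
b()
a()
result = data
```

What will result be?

Step 1: data = 44.
Step 2: a(): data = 44 + 1 = 45.
Step 3: b(): data = 45 * 2 = 90.
Step 4: a(): data = 90 + 1 = 91

The answer is 91.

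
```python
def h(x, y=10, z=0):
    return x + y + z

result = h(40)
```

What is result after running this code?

Step 1: h(40) uses defaults y = 10, z = 0.
Step 2: Returns 40 + 10 + 0 = 50.
Step 3: result = 50

The answer is 50.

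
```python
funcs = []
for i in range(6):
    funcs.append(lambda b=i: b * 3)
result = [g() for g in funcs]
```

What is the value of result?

Step 1: Default arg b=i captures i at each iteration.
Step 2: funcs[k] has b defaulting to k, returns k * 3.
Step 3: result = [0, 3, 6, 9, 12, 15]

The answer is [0, 3, 6, 9, 12, 15].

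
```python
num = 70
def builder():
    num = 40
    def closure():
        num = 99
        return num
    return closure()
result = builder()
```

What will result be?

Step 1: Three scopes define num: global (70), builder (40), closure (99).
Step 2: closure() has its own local num = 99, which shadows both enclosing and global.
Step 3: result = 99 (local wins in LEGB)

The answer is 99.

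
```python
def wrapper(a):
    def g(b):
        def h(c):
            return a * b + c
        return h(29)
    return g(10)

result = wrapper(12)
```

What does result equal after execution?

Step 1: a = 12, b = 10, c = 29.
Step 2: h() computes a * b + c = 12 * 10 + 29 = 149.
Step 3: result = 149

The answer is 149.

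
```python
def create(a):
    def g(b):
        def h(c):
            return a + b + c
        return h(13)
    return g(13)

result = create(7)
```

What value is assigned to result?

Step 1: a = 7, b = 13, c = 13 across three nested scopes.
Step 2: h() accesses all three via LEGB rule.
Step 3: result = 7 + 13 + 13 = 33

The answer is 33.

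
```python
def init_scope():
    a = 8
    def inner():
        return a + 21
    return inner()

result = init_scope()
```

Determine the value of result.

Step 1: init_scope() defines a = 8.
Step 2: inner() reads a = 8 from enclosing scope, returns 8 + 21 = 29.
Step 3: result = 29

The answer is 29.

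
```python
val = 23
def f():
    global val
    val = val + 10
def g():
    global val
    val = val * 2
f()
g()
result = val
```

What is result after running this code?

Step 1: val = 23.
Step 2: f() adds 10: val = 23 + 10 = 33.
Step 3: g() doubles: val = 33 * 2 = 66.
Step 4: result = 66

The answer is 66.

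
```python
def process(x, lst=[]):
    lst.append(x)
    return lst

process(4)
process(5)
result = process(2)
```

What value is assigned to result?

Step 1: Mutable default argument gotcha! The list [] is created once.
Step 2: Each call appends to the SAME list: [4], [4, 5], [4, 5, 2].
Step 3: result = [4, 5, 2]

The answer is [4, 5, 2].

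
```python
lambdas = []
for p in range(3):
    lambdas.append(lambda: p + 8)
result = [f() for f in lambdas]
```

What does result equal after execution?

Step 1: All lambdas capture p by reference. After the loop, p = 2.
Step 2: Each call returns 2 + 8 = 10.
Step 3: result = [10, 10, 10]

The answer is [10, 10, 10].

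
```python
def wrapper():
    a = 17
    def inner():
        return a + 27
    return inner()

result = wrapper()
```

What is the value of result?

Step 1: wrapper() defines a = 17.
Step 2: inner() reads a = 17 from enclosing scope, returns 17 + 27 = 44.
Step 3: result = 44

The answer is 44.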